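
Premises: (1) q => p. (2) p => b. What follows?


Hypothetical syllogism: from (P → Q) and (Q → R), infer (P → R).
Chain the two implications through the shared middle term 'p'.

q => b


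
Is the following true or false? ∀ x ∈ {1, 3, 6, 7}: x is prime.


Evaluate the predicate on each element: 1:F, 3:T, 6:F, 7:T.
Counterexample x = 1 fails the predicate.

F


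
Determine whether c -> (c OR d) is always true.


Build the truth table over {c, d}:
c | d | φ
---------
F | F | T
T | F | T
F | T | T
T | T | T
Every row evaluates to true.

Yes, it is a tautology.


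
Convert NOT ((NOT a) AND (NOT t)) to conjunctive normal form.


Step 1: Apply De Morgan: ¬((¬a) ∧ (¬t)) = ¬(¬a) ∨ ¬(¬t).
Step 2: Eliminate any double negations (¬¬X = X).

a OR t


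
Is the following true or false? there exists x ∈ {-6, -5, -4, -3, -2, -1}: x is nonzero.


Evaluate the predicate on each element: -6:T, -5:T, -4:T, -3:T, -2:T, -1:T.
Witness x = -6 satisfies the predicate.

T


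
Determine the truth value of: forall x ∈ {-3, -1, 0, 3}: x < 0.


Evaluate the predicate on each element: -3:True, -1:True, 0:False, 3:False.
Counterexample x = 0 fails the predicate.

False


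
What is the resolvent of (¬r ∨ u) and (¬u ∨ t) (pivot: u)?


The clauses contain complementary literals u and ¬u.
Resolution eliminates this pair and disjoins the remaining literals (merging duplicates).

(¬r ∨ t)


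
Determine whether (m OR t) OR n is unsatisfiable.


Truth table over {m, n, t}:
m | n | t | φ
-------------
F | F | F | F
T | F | F | T
F | T | F | T
T | T | F | T
F | F | T | T
T | F | T | T
F | T | T | T
T | T | T | T
Satisfying assignment at row 2: m=T, n=F, t=F gives T.

No, it is not a contradiction.


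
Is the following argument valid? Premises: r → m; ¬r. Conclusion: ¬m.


This is denying the antecedent (fallacy). There exist truth assignments where the premises are all true but the conclusion is false.

Invalid.


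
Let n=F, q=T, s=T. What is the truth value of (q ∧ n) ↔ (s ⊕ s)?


Substitute n=F, q=T, s=T:
q ∧ n = T ∧ F = F
s ⊕ s = T ⊕ T = F
(q ∧ n) ↔ (s ⊕ s) = F ↔ F = T

T


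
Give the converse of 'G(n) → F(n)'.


The converse of (P → Q) is (Q → P). It is not in general equivalent to the original.
Here P = 'G(n)' and Q = 'F(n)'.

If F(n), then G(n).


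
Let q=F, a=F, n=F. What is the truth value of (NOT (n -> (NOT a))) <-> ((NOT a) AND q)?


Substitute q=F, a=F, n=F:
NOT a = T
n -> (NOT a) = F -> T = T
NOT (n -> (NOT a)) = F
NOT a = T
(NOT a) AND q = T AND F = F
(NOT (n -> (NOT a))) <-> ((NOT a) AND q) = F <-> F = T

T


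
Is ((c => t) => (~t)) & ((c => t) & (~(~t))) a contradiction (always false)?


Truth table over {c, t}:
c | t | φ
---------
False | False | False
True | False | False
False | True | False
True | True | False
Every row is false.

Yes, it is a contradiction.


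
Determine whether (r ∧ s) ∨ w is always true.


Build the truth table over {r, s, w}:
r | s | w | φ
-------------
F | F | F | F
T | F | F | F
F | T | F | F
T | T | F | T
F | F | T | T
T | F | T | T
F | T | T | T
T | T | T | T
Counterexample at row 1: with r=F, s=F, w=F, the formula is F.

No, it is not a tautology.


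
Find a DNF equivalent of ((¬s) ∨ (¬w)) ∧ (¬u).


Step 1: Distribute ∧ over ∨: ((¬s) ∨ (¬w)) ∧ (¬u) = ((¬s) ∧ (¬u)) ∨ ((¬w) ∧ (¬u)).

((¬s) ∧ (¬u)) ∨ ((¬w) ∧ (¬u))


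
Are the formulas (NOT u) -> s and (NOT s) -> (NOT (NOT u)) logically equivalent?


Compare truth tables:
s | u | φ | ψ
-------------
F | F | F | F
T | F | T | T
F | T | T | T
T | T | T | T
The columns φ and ψ agree on every row.

Yes, they are logically equivalent.


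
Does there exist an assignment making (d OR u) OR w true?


Search for a satisfying assignment over {d, u, w}.
Try d=T, u=F, w=F: the formula evaluates to T.
A satisfying assignment exists.

Satisfiable.


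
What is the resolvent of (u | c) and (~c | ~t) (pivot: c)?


The clauses contain complementary literals c and ~c.
Resolution eliminates this pair and disjoins the remaining literals (merging duplicates).

(u | ~t)


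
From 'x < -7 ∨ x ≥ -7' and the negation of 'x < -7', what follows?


Disjunctive syllogism: from (P ∨ Q) and ¬P, infer Q.
One disjunct, 'x < -7', is ruled out; the other must hold.

x ≥ -7


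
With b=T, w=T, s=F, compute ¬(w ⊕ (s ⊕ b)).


Substitute b=T, w=T, s=F:
s ⊕ b = F ⊕ T = T
w ⊕ (s ⊕ b) = T ⊕ T = F
¬(w ⊕ (s ⊕ b)) = T

T


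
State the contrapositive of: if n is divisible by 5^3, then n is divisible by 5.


The contrapositive of (P → Q) is (¬Q → ¬P); it is logically equivalent to the original.
Here P = 'n is divisible by 5^3' and Q = 'n is divisible by 5'.

If not (n is divisible by 5), then not (n is divisible by 5^3).


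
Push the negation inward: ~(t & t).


De Morgan: the negation of a conjunction is the disjunction of the negations.
Distribute ~ across &, flipping it to |, and negate each literal.

(~t) | (~t)


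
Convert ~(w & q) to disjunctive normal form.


Step 1: Apply De Morgan: ¬(w ∧ q) = ¬w ∨ ¬q.

(~w) | (~q)


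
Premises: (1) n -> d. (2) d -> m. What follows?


Hypothetical syllogism: from (P → Q) and (Q → R), infer (P → R).
Chain the two implications through the shared middle term 'd'.

n -> m


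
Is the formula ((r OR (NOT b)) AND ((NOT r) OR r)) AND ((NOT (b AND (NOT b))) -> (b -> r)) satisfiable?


Search for a satisfying assignment over {b, r}.
Try b=F, r=F: the formula evaluates to T.
A satisfying assignment exists.

Satisfiable.


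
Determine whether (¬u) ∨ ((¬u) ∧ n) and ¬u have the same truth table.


Compare truth tables:
n | u | φ | ψ
-------------
F | F | T | T
T | F | T | T
F | T | F | F
T | T | F | F
The columns φ and ψ agree on every row.

Yes, they are logically equivalent.


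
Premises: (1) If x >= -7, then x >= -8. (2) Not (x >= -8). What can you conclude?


Modus tollens: from (P → Q) and ¬Q, infer ¬P.
Q = 'x >= -8' is denied; since P → Q, P must also fail.

Not (x >= -7).


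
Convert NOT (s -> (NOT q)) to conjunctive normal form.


Step 1: Rewrite s → (¬q) as ¬s ∨ (¬q).
Step 2: Negate: ¬(¬s ∨ (¬q)) = s ∧ ¬(¬q) (De Morgan + double negation).
Step 3: Eliminate any double negations (¬¬X = X).

s AND q


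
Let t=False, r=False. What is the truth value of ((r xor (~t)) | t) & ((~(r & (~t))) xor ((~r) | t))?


Substitute t=False, r=False:
~t = True
r xor (~t) = False xor True = True
(r xor (~t)) | t = True | False = True
~t = True
r & (~t) = False & True = False
~(r & (~t)) = True
~r = True
(~r) | t = True | False = True
(~(r & (~t))) xor ((~r) | t) = True xor True = False
((r xor (~t)) | t) & ((~(r & (~t))) xor ((~r) | t)) = True & False = False

False


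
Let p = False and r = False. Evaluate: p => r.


Implication is false only when antecedent is true and consequent is false.
Substitute: p=False, r=False.
False => False evaluates to True.

True


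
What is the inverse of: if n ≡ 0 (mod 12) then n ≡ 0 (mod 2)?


The inverse of (P → Q) is (¬P → ¬Q). It is equivalent to the converse, not to the original.
Here P = 'n ≡ 0 (mod 12)' and Q = 'n ≡ 0 (mod 2)'.

If not (n ≡ 0 (mod 12)), then not (n ≡ 0 (mod 2)).


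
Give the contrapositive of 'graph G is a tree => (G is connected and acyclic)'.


The contrapositive of (P → Q) is (¬Q → ¬P); it is logically equivalent to the original.
Here P = 'graph G is a tree' and Q = '(G is connected and acyclic)'.

If not ((G is connected and acyclic)), then not (graph G is a tree).


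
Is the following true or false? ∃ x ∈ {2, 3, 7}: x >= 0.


Evaluate the predicate on each element: 2:T, 3:T, 7:T.
Witness x = 2 satisfies the predicate.

T


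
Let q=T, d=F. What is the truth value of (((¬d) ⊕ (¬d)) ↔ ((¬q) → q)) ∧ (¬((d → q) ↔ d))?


Substitute q=T, d=F:
¬d = T
¬d = T
(¬d) ⊕ (¬d) = T ⊕ T = F
¬q = F
(¬q) → q = F → T = T
((¬d) ⊕ (¬d)) ↔ ((¬q) → q) = F ↔ T = F
d → q = F → T = T
(d → q) ↔ d = T ↔ F = F
¬((d → q) ↔ d) = T
(((¬d) ⊕ (¬d)) ↔ ((¬q) → q)) ∧ (¬((d → q) ↔ d)) = F ∧ T = F

F


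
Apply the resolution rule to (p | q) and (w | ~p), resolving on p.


The clauses contain complementary literals p and ~p.
Resolution eliminates this pair and disjoins the remaining literals (merging duplicates).

(q | w)


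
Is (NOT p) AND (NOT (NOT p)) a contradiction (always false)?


Truth table over {p}:
p | φ
-----
F | F
T | F
Every row is false.

Yes, it is a contradiction.


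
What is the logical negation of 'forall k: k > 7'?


¬(forall x: φ) = exists x: ¬φ, and ¬(exists x: φ) = forall x: ¬φ.
Apply to the universal statement.

exists k: ~(k > 7)


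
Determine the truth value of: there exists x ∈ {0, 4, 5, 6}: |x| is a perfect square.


Evaluate the predicate on each element: 0:T, 4:T, 5:F, 6:F.
Witness x = 0 satisfies the predicate.

T


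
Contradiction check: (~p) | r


Truth table over {p, r}:
p | r | φ
---------
False | False | True
True | False | False
False | True | True
True | True | True
Satisfying assignment at row 1: p=False, r=False gives True.

No, it is not a contradiction.


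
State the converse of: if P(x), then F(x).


The converse of (P → Q) is (Q → P). It is not in general equivalent to the original.
Here P = 'P(x)' and Q = 'F(x)'.

If F(x), then P(x).


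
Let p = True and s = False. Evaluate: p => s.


Implication is false only when antecedent is true and consequent is false.
Substitute: p=True, s=False.
True => False evaluates to False.

False


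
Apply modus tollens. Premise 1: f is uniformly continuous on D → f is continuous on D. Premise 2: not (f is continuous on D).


Modus tollens: from (P → Q) and ¬Q, infer ¬P.
Q = 'f is continuous on D' is denied; since P → Q, P must also fail.

Not (f is uniformly continuous on D).


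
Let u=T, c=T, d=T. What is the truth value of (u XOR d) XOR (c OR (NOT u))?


Substitute u=T, c=T, d=T:
u XOR d = T XOR T = F
NOT u = F
c OR (NOT u) = T OR F = T
(u XOR d) XOR (c OR (NOT u)) = F XOR T = T

T


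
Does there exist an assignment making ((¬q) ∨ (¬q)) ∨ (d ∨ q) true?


Search for a satisfying assignment over {d, q}.
Try d=F, q=F: the formula evaluates to T.
A satisfying assignment exists.

Satisfiable.


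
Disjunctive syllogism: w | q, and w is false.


Disjunctive syllogism: from (P ∨ Q) and ¬P, infer Q.
One disjunct, 'w', is ruled out; the other must hold.

q


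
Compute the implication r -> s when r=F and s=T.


Implication is false only when antecedent is true and consequent is false.
Substitute: r=F, s=T.
F -> T evaluates to T.

T


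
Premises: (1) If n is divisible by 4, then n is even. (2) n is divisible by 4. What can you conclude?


Modus ponens: from (P → Q) and P, infer Q.
P = 'n is divisible by 4' is asserted, and P → Q holds, so Q follows.

n is even.


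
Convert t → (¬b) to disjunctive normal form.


Step 1: Rewrite t → (¬b) as ¬t ∨ (¬b).

(¬t) ∨ (¬b)


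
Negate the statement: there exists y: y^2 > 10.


¬(for all x: φ) = there exists x: ¬φ, and ¬(there exists x: φ) = for all x: ¬φ.
Apply to the existential statement.

for all y: NOT(y^2 > 10)


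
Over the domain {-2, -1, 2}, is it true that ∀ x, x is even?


Evaluate the predicate on each element: -2:T, -1:F, 2:T.
Counterexample x = -1 fails the predicate.

F


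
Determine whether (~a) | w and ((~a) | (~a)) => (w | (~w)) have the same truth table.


Compare truth tables:
a | w | φ | ψ
-------------
False | False | True | True
True | False | False | True
False | True | True | True
True | True | True | True
They differ at row 2 (a=True, w=False): φ=False but ψ=True.

No, they are not logically equivalent.


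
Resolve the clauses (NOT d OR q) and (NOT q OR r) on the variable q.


The clauses contain complementary literals q and NOTq.
Resolution eliminates this pair and disjoins the remaining literals (merging duplicates).

(NOT d OR r)


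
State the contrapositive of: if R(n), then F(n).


The contrapositive of (P → Q) is (¬Q → ¬P); it is logically equivalent to the original.
Here P = 'R(n)' and Q = 'F(n)'.

If not (F(n)), then not (R(n)).


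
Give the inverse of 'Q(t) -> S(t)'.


The inverse of (P → Q) is (¬P → ¬Q). It is equivalent to the converse, not to the original.
Here P = 'Q(t)' and Q = 'S(t)'.

If not (Q(t)), then not (S(t)).


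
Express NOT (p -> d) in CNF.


Step 1: Rewrite p → d as ¬p ∨ d.
Step 2: Negate: ¬(¬p ∨ d) = p ∧ ¬d (De Morgan + double negation).

p AND (NOT d)


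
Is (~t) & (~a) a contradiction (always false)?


Truth table over {a, t}:
a | t | φ
---------
False | False | True
True | False | False
False | True | False
True | True | False
Satisfying assignment at row 1: a=False, t=False gives True.

No, it is not a contradiction.


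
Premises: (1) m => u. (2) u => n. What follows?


Hypothetical syllogism: from (P → Q) and (Q → R), infer (P → R).
Chain the two implications through the shared middle term 'u'.

m => n


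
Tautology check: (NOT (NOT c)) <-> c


Build the truth table over {c}:
c | φ
-----
F | T
T | T
Every row evaluates to true.

Yes, it is a tautology.


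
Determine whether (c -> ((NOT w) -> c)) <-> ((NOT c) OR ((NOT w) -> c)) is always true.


Build the truth table over {c, w}:
c | w | φ
---------
F | F | T
T | F | T
F | T | T
T | T | T
Every row evaluates to true.

Yes, it is a tautology.


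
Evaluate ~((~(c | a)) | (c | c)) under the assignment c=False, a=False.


Substitute c=False, a=False:
c | a = False | False = False
~(c | a) = True
c | c = False | False = False
(~(c | a)) | (c | c) = True | False = True
~((~(c | a)) | (c | c)) = False

False


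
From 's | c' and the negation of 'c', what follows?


Disjunctive syllogism: from (P ∨ Q) and ¬P, infer Q.
One disjunct, 'c', is ruled out; the other must hold.

s


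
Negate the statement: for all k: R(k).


¬(for all x: φ) = there exists x: ¬φ, and ¬(there exists x: φ) = for all x: ¬φ.
Apply to the universal statement.

there exists k: NOT(R(k))


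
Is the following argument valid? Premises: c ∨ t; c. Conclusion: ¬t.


This is affirming a disjunct (fallacy). There exist truth assignments where the premises are all true but the conclusion is false.

Invalid.


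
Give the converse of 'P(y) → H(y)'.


The converse of (P → Q) is (Q → P). It is not in general equivalent to the original.
Here P = 'P(y)' and Q = 'H(y)'.

If H(y), then P(y).


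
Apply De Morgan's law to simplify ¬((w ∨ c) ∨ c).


De Morgan: the negation of a disjunction is the conjunction of the negations.
Distribute ¬ across ∨, flipping it to ∧, and negate each literal.

((¬w) ∧ (¬c)) ∧ (¬c)


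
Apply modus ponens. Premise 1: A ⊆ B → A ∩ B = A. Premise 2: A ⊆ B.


Modus ponens: from (P → Q) and P, infer Q.
P = 'A ⊆ B' is asserted, and P → Q holds, so Q follows.

A ∩ B = A.


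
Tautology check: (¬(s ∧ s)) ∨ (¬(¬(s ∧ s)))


Build the truth table over {s}:
s | φ
-----
F | T
T | T
Every row evaluates to true.

Yes, it is a tautology.


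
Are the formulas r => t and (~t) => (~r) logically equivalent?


Compare truth tables:
r | t | φ | ψ
-------------
False | False | True | True
True | False | False | False
False | True | True | True
True | True | True | True
The columns φ and ψ agree on every row.

Yes, they are logically equivalent.


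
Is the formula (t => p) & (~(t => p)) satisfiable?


Check all 4 assignments over {p, t}:
p | t | φ
---------
False | False | False
True | False | False
False | True | False
True | True | False
No assignment makes the formula true.

Unsatisfiable.


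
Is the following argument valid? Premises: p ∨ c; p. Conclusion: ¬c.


This is affirming a disjunct (fallacy). There exist truth assignments where the premises are all true but the conclusion is false.

Invalid.


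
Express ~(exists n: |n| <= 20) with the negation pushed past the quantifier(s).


¬(forall x: φ) = exists x: ¬φ, and ¬(exists x: φ) = forall x: ¬φ.
Apply to the existential statement.

forall n: ~(|n| <= 20)


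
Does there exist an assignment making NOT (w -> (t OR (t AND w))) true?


Search for a satisfying assignment over {t, w}.
Try t=F, w=T: the formula evaluates to T.
A satisfying assignment exists.

Satisfiable.


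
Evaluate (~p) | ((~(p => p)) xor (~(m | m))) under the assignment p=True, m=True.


Substitute p=True, m=True:
~p = False
p => p = True => True = True
~(p => p) = False
m | m = True | True = True
~(m | m) = False
(~(p => p)) xor (~(m | m)) = False xor False = False
(~p) | ((~(p => p)) xor (~(m | m))) = False | False = False

False


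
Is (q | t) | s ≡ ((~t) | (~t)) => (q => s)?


Compare truth tables:
q | s | t | φ | ψ
-----------------
False | False | False | False | True
True | False | False | True | False
False | True | False | True | True
True | True | False | True | True
False | False | True | True | True
True | False | True | True | True
False | True | True | True | True
True | True | True | True | True
They differ at row 1 (q=False, s=False, t=False): φ=False but ψ=True.

No, they are not logically equivalent.


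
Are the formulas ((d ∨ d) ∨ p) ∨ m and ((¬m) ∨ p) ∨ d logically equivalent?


Compare truth tables:
d | m | p | φ | ψ
-----------------
F | F | F | F | T
T | F | F | T | T
F | T | F | T | F
T | T | F | T | T
F | F | T | T | T
T | F | T | T | T
F | T | T | T | T
T | T | T | T | T
They differ at row 1 (d=F, m=F, p=F): φ=F but ψ=T.

No, they are not logically equivalent.


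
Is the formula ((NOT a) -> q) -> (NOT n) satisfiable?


Search for a satisfying assignment over {a, n, q}.
Try a=F, n=F, q=F: the formula evaluates to T.
A satisfying assignment exists.

Satisfiable.


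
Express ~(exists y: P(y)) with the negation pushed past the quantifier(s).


¬(forall x: φ) = exists x: ¬φ, and ¬(exists x: φ) = forall x: ¬φ.
Apply to the existential statement.

forall y: ~(P(y))


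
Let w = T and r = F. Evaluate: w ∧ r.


Conjunction is true only when both operands are true.
Substitute: w=T, r=F.
T ∧ F evaluates to F.

F


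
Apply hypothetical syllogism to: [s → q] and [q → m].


Hypothetical syllogism: from (P → Q) and (Q → R), infer (P → R).
Chain the two implications through the shared middle term 'q'.

s → m


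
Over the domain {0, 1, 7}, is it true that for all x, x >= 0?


Evaluate the predicate on each element: 0:T, 1:T, 7:T.
Every element satisfies the predicate.

T


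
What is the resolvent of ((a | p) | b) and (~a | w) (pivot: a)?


The clauses contain complementary literals a and ~a.
Resolution eliminates this pair and disjoins the remaining literals (merging duplicates).

((p | b) | w)


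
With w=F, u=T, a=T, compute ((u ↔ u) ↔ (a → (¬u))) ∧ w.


Substitute w=F, u=T, a=T:
u ↔ u = T ↔ T = T
¬u = F
a → (¬u) = T → F = F
(u ↔ u) ↔ (a → (¬u)) = T ↔ F = F
((u ↔ u) ↔ (a → (¬u))) ∧ w = F ∧ F = F

F


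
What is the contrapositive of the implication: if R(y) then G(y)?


The contrapositive of (P → Q) is (¬Q → ¬P); it is logically equivalent to the original.
Here P = 'R(y)' and Q = 'G(y)'.

If not (G(y)), then not (R(y)).


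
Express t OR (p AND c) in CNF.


Step 1: Distribute ∨ over ∧: t ∨ (p ∧ c) = (t ∨ p) ∧ (t ∨ c).

(t OR p) AND (t OR c)


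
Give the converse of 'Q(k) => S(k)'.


The converse of (P → Q) is (Q → P). It is not in general equivalent to the original.
Here P = 'Q(k)' and Q = 'S(k)'.

If S(k), then Q(k).


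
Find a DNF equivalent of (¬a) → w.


Step 1: Rewrite (¬a) → w as ¬(¬a) ∨ w.
Step 2: Eliminate any double negations (¬¬X = X).

a ∨ w


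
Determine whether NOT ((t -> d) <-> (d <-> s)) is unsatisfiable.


Truth table over {d, s, t}:
d | s | t | φ
-------------
F | F | F | F
T | F | F | T
F | T | F | T
T | T | F | F
F | F | T | T
T | F | T | T
F | T | T | F
T | T | T | F
Satisfying assignment at row 2: d=T, s=F, t=F gives T.

No, it is not a contradiction.


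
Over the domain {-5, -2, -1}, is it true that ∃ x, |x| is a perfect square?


Evaluate the predicate on each element: -5:F, -2:F, -1:T.
Witness x = -1 satisfies the predicate.

T


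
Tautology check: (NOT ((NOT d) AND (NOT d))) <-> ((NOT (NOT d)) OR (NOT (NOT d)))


Build the truth table over {d}:
d | φ
-----
F | T
T | T
Every row evaluates to true.

Yes, it is a tautology.


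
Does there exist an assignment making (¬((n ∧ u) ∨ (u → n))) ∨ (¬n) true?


Search for a satisfying assignment over {n, u}.
Try n=F, u=F: the formula evaluates to T.
A satisfying assignment exists.

Satisfiable.


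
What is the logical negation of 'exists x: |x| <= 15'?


¬(forall x: φ) = exists x: ¬φ, and ¬(exists x: φ) = forall x: ¬φ.
Apply to the existential statement.

forall x: ~(|x| <= 15)


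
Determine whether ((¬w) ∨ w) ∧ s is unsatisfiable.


Truth table over {s, w}:
s | w | φ
---------
F | F | F
T | F | T
F | T | F
T | T | T
Satisfying assignment at row 2: s=T, w=F gives T.

No, it is not a contradiction.


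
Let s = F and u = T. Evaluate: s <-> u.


Biconditional is true when both operands have the same truth value.
Substitute: s=F, u=T.
F <-> T evaluates to F.

F


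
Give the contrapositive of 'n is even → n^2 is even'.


The contrapositive of (P → Q) is (¬Q → ¬P); it is logically equivalent to the original.
Here P = 'n is even' and Q = 'n^2 is even'.

If not (n^2 is even), then not (n is even).


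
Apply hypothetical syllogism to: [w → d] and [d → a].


Hypothetical syllogism: from (P → Q) and (Q → R), infer (P → R).
Chain the two implications through the shared middle term 'd'.

w → a


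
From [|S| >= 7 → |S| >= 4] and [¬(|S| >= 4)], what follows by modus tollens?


Modus tollens: from (P → Q) and ¬Q, infer ¬P.
Q = '|S| >= 4' is denied; since P → Q, P must also fail.

Not (|S| >= 7).


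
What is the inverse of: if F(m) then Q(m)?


The inverse of (P → Q) is (¬P → ¬Q). It is equivalent to the converse, not to the original.
Here P = 'F(m)' and Q = 'Q(m)'.

If not (F(m)), then not (Q(m)).


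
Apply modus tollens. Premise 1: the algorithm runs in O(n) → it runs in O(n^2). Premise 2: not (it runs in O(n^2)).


Modus tollens: from (P → Q) and ¬Q, infer ¬P.
Q = 'it runs in O(n^2)' is denied; since P → Q, P must also fail.

Not (the algorithm runs in O(n)).


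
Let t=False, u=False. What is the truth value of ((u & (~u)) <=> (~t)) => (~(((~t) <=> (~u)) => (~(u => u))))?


Substitute t=False, u=False:
… (earlier sub-steps elided)
~t = True
(u & (~u)) <=> (~t) = False <=> True = False
~t = True
~u = True
(~t) <=> (~u) = True <=> True = True
u => u = False => False = True
~(u => u) = False
((~t) <=> (~u)) => (~(u => u)) = True => False = False
~(((~t) <=> (~u)) => (~(u => u))) = True
((u & (~u)) <=> (~t)) => (~(((~t) <=> (~u)) => (~(u => u)))) = False => True = True

True


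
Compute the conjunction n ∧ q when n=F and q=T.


Conjunction is true only when both operands are true.
Substitute: n=F, q=T.
F ∧ T evaluates to F.

F


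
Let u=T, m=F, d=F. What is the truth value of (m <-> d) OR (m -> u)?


Substitute u=T, m=F, d=F:
m <-> d = F <-> F = T
m -> u = F -> T = T
(m <-> d) OR (m -> u) = T OR T = T

T


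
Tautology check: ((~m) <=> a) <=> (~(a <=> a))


Build the truth table over {a, m}:
a | m | φ
---------
False | False | True
True | False | False
False | True | False
True | True | True
Counterexample at row 2: with a=True, m=False, the formula is False.

No, it is not a tautology.


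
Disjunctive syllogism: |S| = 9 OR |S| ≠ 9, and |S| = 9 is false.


Disjunctive syllogism: from (P ∨ Q) and ¬P, infer Q.
One disjunct, '|S| = 9', is ruled out; the other must hold.

|S| ≠ 9


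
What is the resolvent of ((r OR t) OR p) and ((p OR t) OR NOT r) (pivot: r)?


The clauses contain complementary literals r and NOTr.
Resolution eliminates this pair and disjoins the remaining literals (merging duplicates).

(t OR p)


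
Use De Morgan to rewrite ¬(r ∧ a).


De Morgan: the negation of a conjunction is the disjunction of the negations.
Distribute ¬ across ∧, flipping it to ∨, and negate each literal.

(¬r) ∨ (¬a)


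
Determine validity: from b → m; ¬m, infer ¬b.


This matches the form of modus tollens: the conclusion follows in every model of the premises.

Valid.


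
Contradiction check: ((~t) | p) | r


Truth table over {p, r, t}:
p | r | t | φ
-------------
False | False | False | True
True | False | False | True
False | True | False | True
True | True | False | True
False | False | True | False
True | False | True | True
False | True | True | True
True | True | True | True
Satisfying assignment at row 1: p=False, r=False, t=False gives True.

No, it is not a contradiction.


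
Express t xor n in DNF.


Step 1: t ⊕ n is true exactly when they disagree: (t ∧ ¬n) ∨ (¬t ∧ n).

(t & (~n)) | ((~t) & n)


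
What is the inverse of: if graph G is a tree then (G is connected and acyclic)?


The inverse of (P → Q) is (¬P → ¬Q). It is equivalent to the converse, not to the original.
Here P = 'graph G is a tree' and Q = '(G is connected and acyclic)'.

If not (graph G is a tree), then not ((G is connected and acyclic)).


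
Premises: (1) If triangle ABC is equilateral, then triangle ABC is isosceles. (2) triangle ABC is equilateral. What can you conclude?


Modus ponens: from (P → Q) and P, infer Q.
P = 'triangle ABC is equilateral' is asserted, and P → Q holds, so Q follows.

triangle ABC is isosceles.


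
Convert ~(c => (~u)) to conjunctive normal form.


Step 1: Rewrite c → (¬u) as ¬c ∨ (¬u).
Step 2: Negate: ¬(¬c ∨ (¬u)) = c ∧ ¬(¬u) (De Morgan + double negation).
Step 3: Eliminate any double negations (¬¬X = X).

c & u


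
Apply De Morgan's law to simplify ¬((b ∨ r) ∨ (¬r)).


De Morgan: the negation of a disjunction is the conjunction of the negations.
Distribute ¬ across ∨, flipping it to ∧, and negate each literal.

((¬b) ∧ (¬r)) ∧ r


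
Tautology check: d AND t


Build the truth table over {d, t}:
d | t | φ
---------
F | F | F
T | F | F
F | T | F
T | T | T
Counterexample at row 1: with d=F, t=F, the formula is F.

No, it is not a tautology.


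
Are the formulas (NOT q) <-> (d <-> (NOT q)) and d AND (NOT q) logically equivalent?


Compare truth tables:
d | q | φ | ψ
-------------
F | F | F | F
T | F | T | T
F | T | F | F
T | T | T | F
They differ at row 4 (d=T, q=T): φ=T but ψ=F.

No, they are not logically equivalent.


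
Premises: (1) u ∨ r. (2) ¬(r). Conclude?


Disjunctive syllogism: from (P ∨ Q) and ¬P, infer Q.
One disjunct, 'r', is ruled out; the other must hold.

u


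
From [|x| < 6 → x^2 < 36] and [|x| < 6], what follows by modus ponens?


Modus ponens: from (P → Q) and P, infer Q.
P = '|x| < 6' is asserted, and P → Q holds, so Q follows.

x^2 < 36.


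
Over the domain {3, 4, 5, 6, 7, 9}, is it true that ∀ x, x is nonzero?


Evaluate the predicate on each element: 3:T, 4:T, 5:T, 6:T, 7:T, 9:T.
Every element satisfies the predicate.

T


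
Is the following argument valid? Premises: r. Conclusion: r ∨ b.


This matches the form of disjunction introduction: the conclusion follows in every model of the premises.

Valid.


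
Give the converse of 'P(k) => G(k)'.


The converse of (P → Q) is (Q → P). It is not in general equivalent to the original.
Here P = 'P(k)' and Q = 'G(k)'.

If G(k), then P(k).


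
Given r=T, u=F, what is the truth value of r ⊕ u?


Exclusive or is true when exactly one operand is true.
Substitute: r=T, u=F.
T ⊕ F evaluates to T.

T


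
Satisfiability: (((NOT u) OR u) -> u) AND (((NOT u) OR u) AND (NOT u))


Check all 2 assignments over {u}:
u | φ
-----
F | F
T | F
No assignment makes the formula true.

Unsatisfiable.


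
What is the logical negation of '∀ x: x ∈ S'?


¬(∀ x: φ) = ∃ x: ¬φ, and ¬(∃ x: φ) = ∀ x: ¬φ.
Apply to the universal statement.

∃ x: ¬(x ∈ S)


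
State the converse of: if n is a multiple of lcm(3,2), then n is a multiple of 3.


The converse of (P → Q) is (Q → P). It is not in general equivalent to the original.
Here P = 'n is a multiple of lcm(3,2)' and Q = 'n is a multiple of 3'.

If n is a multiple of 3, then n is a multiple of lcm(3,2).


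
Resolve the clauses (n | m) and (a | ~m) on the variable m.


The clauses contain complementary literals m and ~m.
Resolution eliminates this pair and disjoins the remaining literals (merging duplicates).

(n | a)


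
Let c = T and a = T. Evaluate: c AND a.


Conjunction is true only when both operands are true.
Substitute: c=T, a=T.
T AND T evaluates to T.

T


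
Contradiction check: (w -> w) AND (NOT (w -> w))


Truth table over {w}:
w | φ
-----
F | F
T | F
Every row is false.

Yes, it is a contradiction.


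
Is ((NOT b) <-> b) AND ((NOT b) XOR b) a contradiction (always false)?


Truth table over {b}:
b | φ
-----
F | F
T | F
Every row is false.

Yes, it is a contradiction.


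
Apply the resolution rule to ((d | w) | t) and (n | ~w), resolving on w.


The clauses contain complementary literals w and ~w.
Resolution eliminates this pair and disjoins the remaining literals (merging duplicates).

((t | d) | n)


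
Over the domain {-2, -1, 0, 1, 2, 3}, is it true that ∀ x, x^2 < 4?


Evaluate the predicate on each element: -2:F, -1:T, 0:T, 1:T, 2:F, 3:F.
Counterexample x = -2 fails the predicate.

F


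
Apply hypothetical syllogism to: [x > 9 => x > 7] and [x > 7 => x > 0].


Hypothetical syllogism: from (P → Q) and (Q → R), infer (P → R).
Chain the two implications through the shared middle term 'x > 7'.

x > 9 => x > 0


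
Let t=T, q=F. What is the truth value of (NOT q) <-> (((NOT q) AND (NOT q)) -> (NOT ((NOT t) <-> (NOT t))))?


Substitute t=T, q=F:
NOT q = T
NOT q = T
NOT q = T
(NOT q) AND (NOT q) = T AND T = T
NOT t = F
NOT t = F
(NOT t) <-> (NOT t) = F <-> F = T
NOT ((NOT t) <-> (NOT t)) = F
((NOT q) AND (NOT q)) -> (NOT ((NOT t) <-> (NOT t))) = T -> F = F
(NOT q) <-> (((NOT q) AND (NOT q)) -> (NOT ((NOT t) <-> (NOT t)))) = T <-> F = F

F


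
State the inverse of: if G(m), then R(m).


The inverse of (P → Q) is (¬P → ¬Q). It is equivalent to the converse, not to the original.
Here P = 'G(m)' and Q = 'R(m)'.

If not (G(m)), then not (R(m)).


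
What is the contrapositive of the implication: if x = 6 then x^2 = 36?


The contrapositive of (P → Q) is (¬Q → ¬P); it is logically equivalent to the original.
Here P = 'x = 6' and Q = 'x^2 = 36'.

If not (x^2 = 36), then not (x = 6).


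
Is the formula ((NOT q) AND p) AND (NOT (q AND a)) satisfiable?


Search for a satisfying assignment over {a, p, q}.
Try a=F, p=T, q=F: the formula evaluates to T.
A satisfying assignment exists.

Satisfiable.


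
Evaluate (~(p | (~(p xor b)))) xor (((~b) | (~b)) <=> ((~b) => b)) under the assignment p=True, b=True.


Substitute p=True, b=True:
… (earlier sub-steps elided)
~(p xor b) = True
p | (~(p xor b)) = True | True = True
~(p | (~(p xor b))) = False
~b = False
~b = False
(~b) | (~b) = False | False = False
~b = False
(~b) => b = False => True = True
((~b) | (~b)) <=> ((~b) => b) = False <=> True = False
(~(p | (~(p xor b)))) xor (((~b) | (~b)) <=> ((~b) => b)) = False xor False = False

False


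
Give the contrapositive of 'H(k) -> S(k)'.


The contrapositive of (P → Q) is (¬Q → ¬P); it is logically equivalent to the original.
Here P = 'H(k)' and Q = 'S(k)'.

If not (S(k)), then not (H(k)).


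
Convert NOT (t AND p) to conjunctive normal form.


Step 1: Apply De Morgan: ¬(t ∧ p) = ¬t ∨ ¬p.

(NOT t) OR (NOT p)


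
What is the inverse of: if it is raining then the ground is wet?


The inverse of (P → Q) is (¬P → ¬Q). It is equivalent to the converse, not to the original.
Here P = 'it is raining' and Q = 'the ground is wet'.

If not (it is raining), then not (the ground is wet).


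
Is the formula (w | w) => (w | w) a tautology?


Build the truth table over {w}:
w | φ
-----
False | True
True | True
Every row evaluates to true.

Yes, it is a tautology.


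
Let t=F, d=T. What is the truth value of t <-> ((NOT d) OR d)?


Substitute t=F, d=T:
NOT d = F
(NOT d) OR d = F OR T = T
t <-> ((NOT d) OR d) = F <-> T = F

F


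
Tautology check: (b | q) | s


Build the truth table over {b, q, s}:
b | q | s | φ
-------------
False | False | False | False
True | False | False | True
False | True | False | True
True | True | False | True
False | False | True | True
True | False | True | True
False | True | True | True
True | True | True | True
Counterexample at row 1: with b=False, q=False, s=False, the formula is False.

No, it is not a tautology.


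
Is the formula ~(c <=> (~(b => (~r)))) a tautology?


Build the truth table over {b, c, r}:
b | c | r | φ
-------------
False | False | False | False
True | False | False | False
False | True | False | True
True | True | False | True
False | False | True | False
True | False | True | True
False | True | True | True
True | True | True | False
Counterexample at row 1: with b=False, c=False, r=False, the formula is False.

No, it is not a tautology.


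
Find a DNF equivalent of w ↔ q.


Step 1: w ↔ q is true exactly when both agree: (w ∧ q) ∨ (¬w ∧ ¬q).

(w ∧ q) ∨ ((¬w) ∧ (¬q))


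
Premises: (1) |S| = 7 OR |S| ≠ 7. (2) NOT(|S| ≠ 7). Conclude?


Disjunctive syllogism: from (P ∨ Q) and ¬P, infer Q.
One disjunct, '|S| ≠ 7', is ruled out; the other must hold.

|S| = 7


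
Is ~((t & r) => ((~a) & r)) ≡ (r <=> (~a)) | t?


Compare truth tables:
a | r | t | φ | ψ
-----------------
False | False | False | False | False
True | False | False | False | True
False | True | False | False | True
True | True | False | False | False
False | False | True | False | True
True | False | True | False | True
False | True | True | False | True
True | True | True | True | True
They differ at row 2 (a=True, r=False, t=False): φ=False but ψ=True.

No, they are not logically equivalent.


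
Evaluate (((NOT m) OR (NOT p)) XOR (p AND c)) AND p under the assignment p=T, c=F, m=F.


Substitute p=T, c=F, m=F:
NOT m = T
NOT p = F
(NOT m) OR (NOT p) = T OR F = T
p AND c = T AND F = F
((NOT m) OR (NOT p)) XOR (p AND c) = T XOR F = T
(((NOT m) OR (NOT p)) XOR (p AND c)) AND p = T AND T = T

T


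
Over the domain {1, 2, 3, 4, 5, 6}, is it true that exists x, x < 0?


Evaluate the predicate on each element: 1:False, 2:False, 3:False, 4:False, 5:False, 6:False.
No element satisfies the predicate.

False


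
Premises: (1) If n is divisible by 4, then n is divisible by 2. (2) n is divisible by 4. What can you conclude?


Modus ponens: from (P → Q) and P, infer Q.
P = 'n is divisible by 4' is asserted, and P → Q holds, so Q follows.

n is divisible by 2.


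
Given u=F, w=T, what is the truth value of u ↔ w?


Biconditional is true when both operands have the same truth value.
Substitute: u=F, w=T.
F ↔ T evaluates to F.

F


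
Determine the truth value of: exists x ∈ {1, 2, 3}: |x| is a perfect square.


Evaluate the predicate on each element: 1:True, 2:False, 3:False.
Witness x = 1 satisfies the predicate.

True


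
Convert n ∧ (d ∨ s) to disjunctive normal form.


Step 1: Distribute ∧ over ∨: n ∧ (d ∨ s) = (n ∧ d) ∨ (n ∧ s).

(n ∧ d) ∨ (n ∧ s)


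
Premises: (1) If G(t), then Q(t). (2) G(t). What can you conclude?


Modus ponens: from (P → Q) and P, infer Q.
P = 'G(t)' is asserted, and P → Q holds, so Q follows.

Q(t).


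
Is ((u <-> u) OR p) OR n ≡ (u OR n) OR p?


Compare truth tables:
n | p | u | φ | ψ
-----------------
F | F | F | T | F
T | F | F | T | T
F | T | F | T | T
T | T | F | T | T
F | F | T | T | T
T | F | T | T | T
F | T | T | T | T
T | T | T | T | T
They differ at row 1 (n=F, p=F, u=F): φ=T but ψ=F.

No, they are not logically equivalent.


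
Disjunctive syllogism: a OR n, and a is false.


Disjunctive syllogism: from (P ∨ Q) and ¬P, infer Q.
One disjunct, 'a', is ruled out; the other must hold.

n


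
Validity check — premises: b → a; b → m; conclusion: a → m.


This is (no valid rule). There exist truth assignments where the premises are all true but the conclusion is false.

Invalid.


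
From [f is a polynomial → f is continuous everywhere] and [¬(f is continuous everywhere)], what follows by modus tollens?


Modus tollens: from (P → Q) and ¬Q, infer ¬P.
Q = 'f is continuous everywhere' is denied; since P → Q, P must also fail.

Not (f is a polynomial).


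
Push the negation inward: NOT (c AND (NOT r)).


De Morgan: the negation of a conjunction is the disjunction of the negations.
Distribute NOT across AND, flipping it to OR, and negate each literal.

(NOT c) OR r


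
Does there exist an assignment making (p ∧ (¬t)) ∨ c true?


Search for a satisfying assignment over {c, p, t}.
Try c=T, p=F, t=F: the formula evaluates to T.
A satisfying assignment exists.

Satisfiable.


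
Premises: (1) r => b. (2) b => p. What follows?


Hypothetical syllogism: from (P → Q) and (Q → R), infer (P → R).
Chain the two implications through the shared middle term 'b'.

r => p


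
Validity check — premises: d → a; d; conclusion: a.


This matches the form of modus ponens: the conclusion follows in every model of the premises.

Valid.


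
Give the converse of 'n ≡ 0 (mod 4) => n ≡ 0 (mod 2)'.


The converse of (P → Q) is (Q → P). It is not in general equivalent to the original.
Here P = 'n ≡ 0 (mod 4)' and Q = 'n ≡ 0 (mod 2)'.

If n ≡ 0 (mod 2), then n ≡ 0 (mod 4).


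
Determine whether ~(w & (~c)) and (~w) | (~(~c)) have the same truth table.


Compare truth tables:
c | w | φ | ψ
-------------
False | False | True | True
True | False | True | True
False | True | False | False
True | True | True | True
The columns φ and ψ agree on every row.

Yes, they are logically equivalent.


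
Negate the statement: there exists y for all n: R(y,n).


Negation flips each quantifier (∀↔∃) and negates the inner predicate.
¬(there exists y for all n: φ) = for all y there exists n: ¬φ.

for all y there exists n: NOT(R(y,n))


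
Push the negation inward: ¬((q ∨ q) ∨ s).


De Morgan: the negation of a disjunction is the conjunction of the negations.
Distribute ¬ across ∨, flipping it to ∧, and negate each literal.

((¬q) ∧ (¬q)) ∧ (¬s)


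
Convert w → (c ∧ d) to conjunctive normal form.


Step 1: Rewrite w → (c ∧ d) as ¬w ∨ (c ∧ d).
Step 2: Distribute ∨ over ∧.

((¬w) ∨ c) ∧ ((¬w) ∨ d)


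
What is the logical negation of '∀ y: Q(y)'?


¬(∀ x: φ) = ∃ x: ¬φ, and ¬(∃ x: φ) = ∀ x: ¬φ.
Apply to the universal statement.

∃ y: ¬(Q(y))


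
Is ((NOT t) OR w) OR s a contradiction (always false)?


Truth table over {s, t, w}:
s | t | w | φ
-------------
F | F | F | T
T | F | F | T
F | T | F | F
T | T | F | T
F | F | T | T
T | F | T | T
F | T | T | T
T | T | T | T
Satisfying assignment at row 1: s=F, t=F, w=F gives T.

No, it is not a contradiction.
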